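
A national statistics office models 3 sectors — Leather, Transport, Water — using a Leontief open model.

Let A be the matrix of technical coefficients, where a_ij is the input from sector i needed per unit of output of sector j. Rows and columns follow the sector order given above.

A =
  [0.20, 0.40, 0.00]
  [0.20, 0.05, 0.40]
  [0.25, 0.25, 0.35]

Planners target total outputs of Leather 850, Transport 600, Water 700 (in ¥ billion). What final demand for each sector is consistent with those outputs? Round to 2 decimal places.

I − A =
  [   0.80    -0.40     0.00]
  [  -0.20     0.95    -0.40]
  [  -0.25    -0.25     0.65]
d = (I − A) x:
  d_L = (+0.80)·850 + (-0.40)·600 + (+0.00)·700 = 440.00
  d_T = (-0.20)·850 + (+0.95)·600 + (-0.40)·700 = 120.00
  d_W = (-0.25)·850 + (-0.25)·600 + (+0.65)·700 = 92.50

d_L = 440.00, d_T = 120.00, d_W = 92.50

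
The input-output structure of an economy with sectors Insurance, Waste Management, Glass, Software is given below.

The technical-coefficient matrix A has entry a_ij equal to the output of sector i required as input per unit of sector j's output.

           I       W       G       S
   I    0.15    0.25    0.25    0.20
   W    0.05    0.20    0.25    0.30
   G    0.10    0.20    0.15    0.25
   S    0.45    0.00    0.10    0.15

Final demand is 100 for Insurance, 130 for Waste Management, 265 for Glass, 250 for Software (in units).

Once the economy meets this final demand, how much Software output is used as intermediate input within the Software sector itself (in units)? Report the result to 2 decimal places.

z_SS = 119.78

I − A =
  [   0.85    -0.25    -0.25    -0.20]
  [  -0.05     0.80    -0.25    -0.30]
  [  -0.10    -0.20     0.85    -0.25]
  [  -0.45     0.00    -0.10     0.85]
Compute the cofactors C_ij = (−1)^(i+j)·(3×3 minor ij) of I−A; the adjugate is their transpose:
adj(I−A) = Cᵀ =
  [ 0.509500   0.220875   0.246625   0.270375]
  [ 0.202000   0.465000   0.229000   0.279000]
  [ 0.193500   0.175875   0.461625   0.243375]
  [ 0.292500   0.137625   0.184875   0.496125]
det(I−A) = Σ_j (I−A)_1j·C_1j = (0.85)(0.509500) + (-0.25)(0.202000) + (-0.25)(0.193500) + (-0.20)(0.292500) = 0.2757
(I − A)⁻¹ = adj(I−A) / det(I−A) ≈
  [   1.8480     0.8011     0.8945     0.9807]
  [   0.7327     1.6866     0.8306     1.0120]
  [   0.7018     0.6379     1.6744     0.8828]
  [   1.0609     0.4992     0.6706     1.7995]
First solve x = (I − A)⁻¹ d = adj(I−A)·d / det(I−A); in particular x_S = (0.292500·100 + 0.137625·130 + 0.184875·265 + 0.496125·250) / 0.2757 = 220.164375 / 0.2757 ≈ 798.5650.
Intermediate flow from S to S: z_SS = a_SS · x_S = 0.15 × 220.164375 / 0.2757 = 33.02465625 / 0.2757 ≈ 119.78.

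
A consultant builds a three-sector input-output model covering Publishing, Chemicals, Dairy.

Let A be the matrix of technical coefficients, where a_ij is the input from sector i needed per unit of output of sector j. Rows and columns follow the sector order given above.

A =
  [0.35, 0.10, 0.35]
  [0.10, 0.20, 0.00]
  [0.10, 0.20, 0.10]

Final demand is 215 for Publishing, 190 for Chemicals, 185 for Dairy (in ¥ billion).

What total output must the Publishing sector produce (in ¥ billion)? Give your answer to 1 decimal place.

x_P = 559.0

I − A =
  [   0.65    -0.10    -0.35]
  [  -0.10     0.80     0.00]
  [  -0.10    -0.20     0.90]
Cofactors of I−A, C_ij = (−1)^(i+j)·(minor ij) (rows/columns in the sector order above):
  C_11 = (0.80)(0.90) − (0.00)(-0.20) = 0.7200
  C_12 = −[(-0.10)(0.90) − (0.00)(-0.10)] = 0.0900
  C_13 = (-0.10)(-0.20) − (0.80)(-0.10) = 0.1000
  C_21 = −[(-0.10)(0.90) − (-0.35)(-0.20)] = 0.1600
  C_22 = (0.65)(0.90) − (-0.35)(-0.10) = 0.5500
  C_23 = −[(0.65)(-0.20) − (-0.10)(-0.10)] = 0.1400
  C_31 = (-0.10)(0.00) − (-0.35)(0.80) = 0.2800
  C_32 = −[(0.65)(0.00) − (-0.35)(-0.10)] = 0.0350
  C_33 = (0.65)(0.80) − (-0.10)(-0.10) = 0.5100
det(I−A) = Σ_j (I−A)_1j·C_1j = (0.65)(0.7200) + (-0.10)(0.0900) + (-0.35)(0.1000) = 0.4240
adj(I−A) = Cᵀ =
  [ 0.7200   0.1600   0.2800]
  [ 0.0900   0.5500   0.0350]
  [ 0.1000   0.1400   0.5100]
(I − A)⁻¹ = adj(I−A) / det(I−A) ≈
  [   1.6981     0.3774     0.6604]
  [   0.2123     1.2972     0.0825]
  [   0.2358     0.3302     1.2028]
x = (I − A)⁻¹ d = adj(I−A)·d / det(I−A), with det(I−A) = 0.4240:
  x_P = (0.7200·215 + 0.1600·190 + 0.2800·185) / 0.4240 = 237.00 / 0.4240 ≈ 559.0
  x_C = (0.0900·215 + 0.5500·190 + 0.0350·185) / 0.4240 = 130.325 / 0.4240 ≈ 307.4
  x_D = (0.1000·215 + 0.1400·190 + 0.5100·185) / 0.4240 = 142.45 / 0.4240 ≈ 336.0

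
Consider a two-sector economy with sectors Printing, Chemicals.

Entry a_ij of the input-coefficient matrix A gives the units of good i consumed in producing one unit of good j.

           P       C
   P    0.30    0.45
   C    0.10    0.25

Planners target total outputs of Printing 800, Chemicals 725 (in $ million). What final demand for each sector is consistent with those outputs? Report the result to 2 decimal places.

d_P = 233.75, d_C = 463.75

I − A =
  [   0.70    -0.45]
  [  -0.10     0.75]
d = (I − A) x:
  d_P = (+0.70)·800 + (-0.45)·725 = 233.75
  d_C = (-0.10)·800 + (+0.75)·725 = 463.75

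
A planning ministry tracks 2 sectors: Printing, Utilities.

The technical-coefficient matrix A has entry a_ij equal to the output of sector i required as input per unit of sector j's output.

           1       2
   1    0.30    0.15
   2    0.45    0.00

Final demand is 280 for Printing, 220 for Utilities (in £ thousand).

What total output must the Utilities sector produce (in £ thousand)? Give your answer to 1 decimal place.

I − A =
  [   0.70    -0.15]
  [  -0.45     1.00]
det(I−A) = (0.70)(1.00) − (-0.15)(-0.45) = 0.6325
adj(I−A) = [[1.00, 0.15], [0.45, 0.70]]
(I − A)⁻¹ = adj(I−A) / det(I−A) ≈
  [   1.5810     0.2372]
  [   0.7115     1.1067]
x = (I − A)⁻¹ d = adj(I−A)·d / det(I−A), with det(I−A) = 0.6325:
  x_1 = (1.00·280 + 0.15·220) / 0.6325 = 313.00 / 0.6325 ≈ 494.9
  x_2 = (0.45·280 + 0.70·220) / 0.6325 = 280.00 / 0.6325 ≈ 442.7

x_2 = 442.7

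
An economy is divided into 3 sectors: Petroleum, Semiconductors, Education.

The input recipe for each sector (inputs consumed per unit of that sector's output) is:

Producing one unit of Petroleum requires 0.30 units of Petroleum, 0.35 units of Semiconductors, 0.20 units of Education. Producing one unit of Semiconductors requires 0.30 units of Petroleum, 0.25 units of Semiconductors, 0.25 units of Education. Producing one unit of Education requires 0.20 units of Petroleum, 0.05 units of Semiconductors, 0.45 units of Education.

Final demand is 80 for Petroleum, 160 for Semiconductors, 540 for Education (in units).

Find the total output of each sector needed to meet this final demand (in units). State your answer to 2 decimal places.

x_1 = 905.39, x_2 = 745.85, x_3 = 1650.07

I − A =
  [   0.70    -0.30    -0.20]
  [  -0.35     0.75    -0.05]
  [  -0.20    -0.25     0.55]
Cofactors of I−A, C_ij = (−1)^(i+j)·(minor ij) (rows/columns in the sector order above):
  C_11 = (0.75)(0.55) − (-0.05)(-0.25) = 0.4000
  C_12 = −[(-0.35)(0.55) − (-0.05)(-0.20)] = 0.2025
  C_13 = (-0.35)(-0.25) − (0.75)(-0.20) = 0.2375
  C_21 = −[(-0.30)(0.55) − (-0.20)(-0.25)] = 0.2150
  C_22 = (0.70)(0.55) − (-0.20)(-0.20) = 0.3450
  C_23 = −[(0.70)(-0.25) − (-0.30)(-0.20)] = 0.2350
  C_31 = (-0.30)(-0.05) − (-0.20)(0.75) = 0.1650
  C_32 = −[(0.70)(-0.05) − (-0.20)(-0.35)] = 0.1050
  C_33 = (0.70)(0.75) − (-0.30)(-0.35) = 0.4200
det(I−A) = Σ_j (I−A)_1j·C_1j = (0.70)(0.4000) + (-0.30)(0.2025) + (-0.20)(0.2375) = 0.17175
adj(I−A) = Cᵀ =
  [ 0.4000   0.2150   0.1650]
  [ 0.2025   0.3450   0.1050]
  [ 0.2375   0.2350   0.4200]
(I − A)⁻¹ = adj(I−A) / det(I−A) ≈
  [   2.3290     1.2518     0.9607]
  [   1.1790     2.0087     0.6114]
  [   1.3828     1.3683     2.4454]
x = (I − A)⁻¹ d = adj(I−A)·d / det(I−A), with det(I−A) = 0.17175:
  x_1 = (0.4000·80 + 0.2150·160 + 0.1650·540) / 0.17175 = 155.50 / 0.17175 ≈ 905.39
  x_2 = (0.2025·80 + 0.3450·160 + 0.1050·540) / 0.17175 = 128.10 / 0.17175 ≈ 745.85
  x_3 = (0.2375·80 + 0.2350·160 + 0.4200·540) / 0.17175 = 283.40 / 0.17175 ≈ 1650.07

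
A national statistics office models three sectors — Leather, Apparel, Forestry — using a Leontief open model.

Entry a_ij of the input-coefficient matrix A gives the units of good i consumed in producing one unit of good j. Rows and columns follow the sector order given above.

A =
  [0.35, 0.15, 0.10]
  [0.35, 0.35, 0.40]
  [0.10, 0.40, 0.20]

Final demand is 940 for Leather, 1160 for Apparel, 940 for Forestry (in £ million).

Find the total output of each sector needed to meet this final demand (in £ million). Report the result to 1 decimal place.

I − A =
  [   0.65    -0.15    -0.10]
  [  -0.35     0.65    -0.40]
  [  -0.10    -0.40     0.80]
Cofactors of I−A, C_ij = (−1)^(i+j)·(minor ij) (rows/columns in the sector order above):
  C_11 = (0.65)(0.80) − (-0.40)(-0.40) = 0.3600
  C_12 = −[(-0.35)(0.80) − (-0.40)(-0.10)] = 0.3200
  C_13 = (-0.35)(-0.40) − (0.65)(-0.10) = 0.2050
  C_21 = −[(-0.15)(0.80) − (-0.10)(-0.40)] = 0.1600
  C_22 = (0.65)(0.80) − (-0.10)(-0.10) = 0.5100
  C_23 = −[(0.65)(-0.40) − (-0.15)(-0.10)] = 0.2750
  C_31 = (-0.15)(-0.40) − (-0.10)(0.65) = 0.1250
  C_32 = −[(0.65)(-0.40) − (-0.10)(-0.35)] = 0.2950
  C_33 = (0.65)(0.65) − (-0.15)(-0.35) = 0.3700
det(I−A) = Σ_j (I−A)_1j·C_1j = (0.65)(0.3600) + (-0.15)(0.3200) + (-0.10)(0.2050) = 0.1655
adj(I−A) = Cᵀ =
  [ 0.3600   0.1600   0.1250]
  [ 0.3200   0.5100   0.2950]
  [ 0.2050   0.2750   0.3700]
(I − A)⁻¹ = adj(I−A) / det(I−A) ≈
  [   2.1752     0.9668     0.7553]
  [   1.9335     3.0816     1.7825]
  [   1.2387     1.6616     2.2356]
x = (I − A)⁻¹ d = adj(I−A)·d / det(I−A), with det(I−A) = 0.1655:
  x_1 = (0.3600·940 + 0.1600·1160 + 0.1250·940) / 0.1655 = 641.50 / 0.1655 ≈ 3876.1
  x_2 = (0.3200·940 + 0.5100·1160 + 0.2950·940) / 0.1655 = 1169.70 / 0.1655 ≈ 7067.7
  x_3 = (0.2050·940 + 0.2750·1160 + 0.3700·940) / 0.1655 = 859.50 / 0.1655 ≈ 5193.4

x_1 = 3876.1, x_2 = 7067.7, x_3 = 5193.4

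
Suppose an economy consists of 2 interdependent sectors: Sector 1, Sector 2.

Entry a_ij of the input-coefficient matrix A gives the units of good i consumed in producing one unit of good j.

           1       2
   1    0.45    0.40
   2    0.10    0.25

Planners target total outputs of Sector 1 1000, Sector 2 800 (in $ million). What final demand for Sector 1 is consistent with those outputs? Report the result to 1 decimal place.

I − A =
  [   0.55    -0.40]
  [  -0.10     0.75]
d = (I − A) x:
  d_1 = (+0.55)·1000 + (-0.40)·800 = 230.0
  d_2 = (-0.10)·1000 + (+0.75)·800 = 500.0

d_1 = 230.0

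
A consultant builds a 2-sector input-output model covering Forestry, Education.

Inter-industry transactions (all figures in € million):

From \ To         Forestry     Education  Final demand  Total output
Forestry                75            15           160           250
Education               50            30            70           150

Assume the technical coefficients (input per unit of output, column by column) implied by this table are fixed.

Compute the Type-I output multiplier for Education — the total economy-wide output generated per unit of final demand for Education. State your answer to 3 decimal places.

m_2 = 1.481

Technical coefficients a_ij = z_ij / X_j:
  a_11 = 75/250 = 0.30, a_21 = 50/250 = 0.20
  a_12 = 15/150 = 0.10, a_22 = 30/150 = 0.20
I − A =
  [   0.70    -0.10]
  [  -0.20     0.80]
det(I−A) = (0.70)(0.80) − (-0.10)(-0.20) = 0.5400
adj(I−A) = [[0.80, 0.10], [0.20, 0.70]]
(I − A)⁻¹ = adj(I−A) / det(I−A) ≈
  [   1.4815     0.1852]
  [   0.3704     1.2963]
The output multiplier for sector j is the column-j sum of the Leontief inverse (I − A)⁻¹ = adj(I−A) / det(I−A).
Column 2 of adj(I−A): (0.10, 0.70); det(I−A) = 0.5400.
m_2 = (0.10 + 0.70) / 0.5400 = 0.80 / 0.5400 ≈ 1.481.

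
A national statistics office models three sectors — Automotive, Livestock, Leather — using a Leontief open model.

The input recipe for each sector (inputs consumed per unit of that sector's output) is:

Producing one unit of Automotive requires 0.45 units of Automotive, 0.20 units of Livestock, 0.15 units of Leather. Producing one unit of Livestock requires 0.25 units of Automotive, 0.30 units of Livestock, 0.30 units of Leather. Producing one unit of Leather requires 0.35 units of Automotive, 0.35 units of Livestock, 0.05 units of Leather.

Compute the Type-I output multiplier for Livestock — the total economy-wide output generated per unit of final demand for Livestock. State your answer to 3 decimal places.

I − A =
  [   0.55    -0.25    -0.35]
  [  -0.20     0.70    -0.35]
  [  -0.15    -0.30     0.95]
Cofactors of I−A, C_ij = (−1)^(i+j)·(minor ij) (rows/columns in the sector order above):
  C_11 = (0.70)(0.95) − (-0.35)(-0.30) = 0.5600
  C_12 = −[(-0.20)(0.95) − (-0.35)(-0.15)] = 0.2425
  C_13 = (-0.20)(-0.30) − (0.70)(-0.15) = 0.1650
  C_21 = −[(-0.25)(0.95) − (-0.35)(-0.30)] = 0.3425
  C_22 = (0.55)(0.95) − (-0.35)(-0.15) = 0.4700
  C_23 = −[(0.55)(-0.30) − (-0.25)(-0.15)] = 0.2025
  C_31 = (-0.25)(-0.35) − (-0.35)(0.70) = 0.3325
  C_32 = −[(0.55)(-0.35) − (-0.35)(-0.20)] = 0.2625
  C_33 = (0.55)(0.70) − (-0.25)(-0.20) = 0.3350
det(I−A) = Σ_j (I−A)_1j·C_1j = (0.55)(0.5600) + (-0.25)(0.2425) + (-0.35)(0.1650) = 0.189625
adj(I−A) = Cᵀ =
  [ 0.5600   0.3425   0.3325]
  [ 0.2425   0.4700   0.2625]
  [ 0.1650   0.2025   0.3350]
(I − A)⁻¹ = adj(I−A) / det(I−A) ≈
  [   2.9532     1.8062     1.7535]
  [   1.2788     2.4786     1.3843]
  [   0.8701     1.0679     1.7666]
The output multiplier for sector j is the column-j sum of the Leontief inverse (I − A)⁻¹ = adj(I−A) / det(I−A).
Column 2 of adj(I−A): (0.3425, 0.4700, 0.2025); det(I−A) = 0.189625.
m_2 = (0.3425 + 0.4700 + 0.2025) / 0.189625 = 1.015 / 0.189625 ≈ 5.353.

m_2 = 5.353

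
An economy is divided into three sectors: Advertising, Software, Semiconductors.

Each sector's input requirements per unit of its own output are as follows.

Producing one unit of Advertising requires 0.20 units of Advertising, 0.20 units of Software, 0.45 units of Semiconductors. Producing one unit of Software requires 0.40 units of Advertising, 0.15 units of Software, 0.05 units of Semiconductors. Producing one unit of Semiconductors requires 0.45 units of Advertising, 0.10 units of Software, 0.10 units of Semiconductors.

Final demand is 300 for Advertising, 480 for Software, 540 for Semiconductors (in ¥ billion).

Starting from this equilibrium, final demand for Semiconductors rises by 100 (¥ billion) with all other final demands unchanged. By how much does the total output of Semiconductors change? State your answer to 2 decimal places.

I − A =
  [   0.80    -0.40    -0.45]
  [  -0.20     0.85    -0.10]
  [  -0.45    -0.05     0.90]
Cofactors of I−A, C_ij = (−1)^(i+j)·(minor ij) (rows/columns in the sector order above):
  C_11 = (0.85)(0.90) − (-0.10)(-0.05) = 0.7600
  C_12 = −[(-0.20)(0.90) − (-0.10)(-0.45)] = 0.2250
  C_13 = (-0.20)(-0.05) − (0.85)(-0.45) = 0.3925
  C_21 = −[(-0.40)(0.90) − (-0.45)(-0.05)] = 0.3825
  C_22 = (0.80)(0.90) − (-0.45)(-0.45) = 0.5175
  C_23 = −[(0.80)(-0.05) − (-0.40)(-0.45)] = 0.2200
  C_31 = (-0.40)(-0.10) − (-0.45)(0.85) = 0.4225
  C_32 = −[(0.80)(-0.10) − (-0.45)(-0.20)] = 0.1700
  C_33 = (0.80)(0.85) − (-0.40)(-0.20) = 0.6000
det(I−A) = Σ_j (I−A)_1j·C_1j = (0.80)(0.7600) + (-0.40)(0.2250) + (-0.45)(0.3925) = 0.341375
adj(I−A) = Cᵀ =
  [ 0.7600   0.3825   0.4225]
  [ 0.2250   0.5175   0.1700]
  [ 0.3925   0.2200   0.6000]
(I − A)⁻¹ = adj(I−A) / det(I−A) ≈
  [   2.2263     1.1205     1.2376]
  [   0.6591     1.5159     0.4980]
  [   1.1498     0.6445     1.7576]
Δx = (I − A)⁻¹ Δd with Δd having +100 in the Semiconductors component and 0 elsewhere.
So Δx_3 = L_33 · (+100), where L_33 = adj(I−A)_33 / det(I−A) = 0.6000 / 0.341375.
Δx_3 = 0.6000 × (+100) / 0.341375 = 60.00 / 0.341375 ≈ 175.76.

Δx_3 = 175.76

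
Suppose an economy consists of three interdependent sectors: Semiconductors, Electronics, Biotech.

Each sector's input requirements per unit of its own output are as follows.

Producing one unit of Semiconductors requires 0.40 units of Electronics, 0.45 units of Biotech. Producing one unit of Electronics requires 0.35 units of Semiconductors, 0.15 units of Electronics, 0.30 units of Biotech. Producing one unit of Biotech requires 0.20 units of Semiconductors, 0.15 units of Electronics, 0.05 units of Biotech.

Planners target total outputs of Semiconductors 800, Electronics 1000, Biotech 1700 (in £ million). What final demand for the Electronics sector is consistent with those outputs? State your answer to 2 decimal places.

I − A =
  [   1.00    -0.35    -0.20]
  [  -0.40     0.85    -0.15]
  [  -0.45    -0.30     0.95]
d = (I − A) x:
  d_1 = (+1.00)·800 + (-0.35)·1000 + (-0.20)·1700 = 110.00
  d_2 = (-0.40)·800 + (+0.85)·1000 + (-0.15)·1700 = 275.00
  d_3 = (-0.45)·800 + (-0.30)·1000 + (+0.95)·1700 = 955.00

d_2 = 275.00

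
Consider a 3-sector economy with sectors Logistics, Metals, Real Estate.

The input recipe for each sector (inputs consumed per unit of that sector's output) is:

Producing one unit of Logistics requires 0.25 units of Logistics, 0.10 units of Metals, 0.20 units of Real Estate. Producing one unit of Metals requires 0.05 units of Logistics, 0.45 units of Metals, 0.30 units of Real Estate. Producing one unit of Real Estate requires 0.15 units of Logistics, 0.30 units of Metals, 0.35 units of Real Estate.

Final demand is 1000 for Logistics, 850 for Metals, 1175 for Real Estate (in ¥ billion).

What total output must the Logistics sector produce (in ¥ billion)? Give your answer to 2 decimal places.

x_L = 2583.63

I − A =
  [   0.75    -0.05    -0.15]
  [  -0.10     0.55    -0.30]
  [  -0.20    -0.30     0.65]
Cofactors of I−A, C_ij = (−1)^(i+j)·(minor ij) (rows/columns in the sector order above):
  C_11 = (0.55)(0.65) − (-0.30)(-0.30) = 0.2675
  C_12 = −[(-0.10)(0.65) − (-0.30)(-0.20)] = 0.1250
  C_13 = (-0.10)(-0.30) − (0.55)(-0.20) = 0.1400
  C_21 = −[(-0.05)(0.65) − (-0.15)(-0.30)] = 0.0775
  C_22 = (0.75)(0.65) − (-0.15)(-0.20) = 0.4575
  C_23 = −[(0.75)(-0.30) − (-0.05)(-0.20)] = 0.2350
  C_31 = (-0.05)(-0.30) − (-0.15)(0.55) = 0.0975
  C_32 = −[(0.75)(-0.30) − (-0.15)(-0.10)] = 0.2400
  C_33 = (0.75)(0.55) − (-0.05)(-0.10) = 0.4075
det(I−A) = Σ_j (I−A)_1j·C_1j = (0.75)(0.2675) + (-0.05)(0.1250) + (-0.15)(0.1400) = 0.173375
adj(I−A) = Cᵀ =
  [ 0.2675   0.0775   0.0975]
  [ 0.1250   0.4575   0.2400]
  [ 0.1400   0.2350   0.4075]
(I − A)⁻¹ = adj(I−A) / det(I−A) ≈
  [   1.5429     0.4470     0.5624]
  [   0.7210     2.6388     1.3843]
  [   0.8075     1.3554     2.3504]
x = (I − A)⁻¹ d = adj(I−A)·d / det(I−A), with det(I−A) = 0.173375:
  x_L = (0.2675·1000 + 0.0775·850 + 0.0975·1175) / 0.173375 = 447.9375 / 0.173375 ≈ 2583.63
  x_M = (0.1250·1000 + 0.4575·850 + 0.2400·1175) / 0.173375 = 795.875 / 0.173375 ≈ 4590.48
  x_R = (0.1400·1000 + 0.2350·850 + 0.4075·1175) / 0.173375 = 818.5625 / 0.173375 ≈ 4721.34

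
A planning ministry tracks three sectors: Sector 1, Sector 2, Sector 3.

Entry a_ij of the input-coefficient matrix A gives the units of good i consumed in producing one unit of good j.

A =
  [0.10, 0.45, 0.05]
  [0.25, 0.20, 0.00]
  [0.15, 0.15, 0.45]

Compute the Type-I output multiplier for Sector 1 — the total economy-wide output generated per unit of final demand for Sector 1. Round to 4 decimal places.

I − A =
  [   0.90    -0.45    -0.05]
  [  -0.25     0.80     0.00]
  [  -0.15    -0.15     0.55]
Cofactors of I−A, C_ij = (−1)^(i+j)·(minor ij) (rows/columns in the sector order above):
  C_11 = (0.80)(0.55) − (0.00)(-0.15) = 0.4400
  C_12 = −[(-0.25)(0.55) − (0.00)(-0.15)] = 0.1375
  C_13 = (-0.25)(-0.15) − (0.80)(-0.15) = 0.1575
  C_21 = −[(-0.45)(0.55) − (-0.05)(-0.15)] = 0.2550
  C_22 = (0.90)(0.55) − (-0.05)(-0.15) = 0.4875
  C_23 = −[(0.90)(-0.15) − (-0.45)(-0.15)] = 0.2025
  C_31 = (-0.45)(0.00) − (-0.05)(0.80) = 0.0400
  C_32 = −[(0.90)(0.00) − (-0.05)(-0.25)] = 0.0125
  C_33 = (0.90)(0.80) − (-0.45)(-0.25) = 0.6075
det(I−A) = Σ_j (I−A)_1j·C_1j = (0.90)(0.4400) + (-0.45)(0.1375) + (-0.05)(0.1575) = 0.32625
adj(I−A) = Cᵀ =
  [ 0.4400   0.2550   0.0400]
  [ 0.1375   0.4875   0.0125]
  [ 0.1575   0.2025   0.6075]
(I − A)⁻¹ = adj(I−A) / det(I−A) ≈
  [   1.34866     0.78161     0.12261]
  [   0.42146     1.49425     0.03831]
  [   0.48276     0.62069     1.86207]
The output multiplier for sector j is the column-j sum of the Leontief inverse (I − A)⁻¹ = adj(I−A) / det(I−A).
Column 1 of adj(I−A): (0.4400, 0.1375, 0.1575); det(I−A) = 0.32625.
m_1 = (0.4400 + 0.1375 + 0.1575) / 0.32625 = 0.735 / 0.32625 ≈ 2.2529.

m_1 = 2.2529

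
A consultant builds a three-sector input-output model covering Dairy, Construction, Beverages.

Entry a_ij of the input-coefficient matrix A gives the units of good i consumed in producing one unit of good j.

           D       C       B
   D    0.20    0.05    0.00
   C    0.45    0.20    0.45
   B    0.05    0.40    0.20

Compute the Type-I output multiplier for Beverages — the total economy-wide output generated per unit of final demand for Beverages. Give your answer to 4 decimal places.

m_B = 2.8664

I − A =
  [   0.80    -0.05     0.00]
  [  -0.45     0.80    -0.45]
  [  -0.05    -0.40     0.80]
Cofactors of I−A, C_ij = (−1)^(i+j)·(minor ij) (rows/columns in the sector order above):
  C_11 = (0.80)(0.80) − (-0.45)(-0.40) = 0.4600
  C_12 = −[(-0.45)(0.80) − (-0.45)(-0.05)] = 0.3825
  C_13 = (-0.45)(-0.40) − (0.80)(-0.05) = 0.2200
  C_21 = −[(-0.05)(0.80) − (0.00)(-0.40)] = 0.0400
  C_22 = (0.80)(0.80) − (0.00)(-0.05) = 0.6400
  C_23 = −[(0.80)(-0.40) − (-0.05)(-0.05)] = 0.3225
  C_31 = (-0.05)(-0.45) − (0.00)(0.80) = 0.0225
  C_32 = −[(0.80)(-0.45) − (0.00)(-0.45)] = 0.3600
  C_33 = (0.80)(0.80) − (-0.05)(-0.45) = 0.6175
det(I−A) = Σ_j (I−A)_1j·C_1j = (0.80)(0.4600) + (-0.05)(0.3825) + (0.00)(0.2200) = 0.348875
adj(I−A) = Cᵀ =
  [ 0.4600   0.0400   0.0225]
  [ 0.3825   0.6400   0.3600]
  [ 0.2200   0.3225   0.6175]
(I − A)⁻¹ = adj(I−A) / det(I−A) ≈
  [   1.31852     0.11465     0.06449]
  [   1.09638     1.83447     1.03189]
  [   0.63060     0.92440     1.76997]
The output multiplier for sector j is the column-j sum of the Leontief inverse (I − A)⁻¹ = adj(I−A) / det(I−A).
Column B of adj(I−A): (0.0225, 0.3600, 0.6175); det(I−A) = 0.348875.
m_B = (0.0225 + 0.3600 + 0.6175) / 0.348875 = 1.00 / 0.348875 ≈ 2.8664.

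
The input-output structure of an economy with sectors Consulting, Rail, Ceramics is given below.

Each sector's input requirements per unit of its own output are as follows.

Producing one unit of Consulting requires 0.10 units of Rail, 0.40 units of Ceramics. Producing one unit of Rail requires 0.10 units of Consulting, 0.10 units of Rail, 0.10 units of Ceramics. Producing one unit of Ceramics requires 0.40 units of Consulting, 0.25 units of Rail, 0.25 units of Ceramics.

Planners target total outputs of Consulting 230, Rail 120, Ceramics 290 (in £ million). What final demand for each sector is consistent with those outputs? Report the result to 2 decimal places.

d_1 = 102.00, d_2 = 12.50, d_3 = 113.50

I − A =
  [   1.00    -0.10    -0.40]
  [  -0.10     0.90    -0.25]
  [  -0.40    -0.10     0.75]
d = (I − A) x:
  d_1 = (+1.00)·230 + (-0.10)·120 + (-0.40)·290 = 102.00
  d_2 = (-0.10)·230 + (+0.90)·120 + (-0.25)·290 = 12.50
  d_3 = (-0.40)·230 + (-0.10)·120 + (+0.75)·290 = 113.50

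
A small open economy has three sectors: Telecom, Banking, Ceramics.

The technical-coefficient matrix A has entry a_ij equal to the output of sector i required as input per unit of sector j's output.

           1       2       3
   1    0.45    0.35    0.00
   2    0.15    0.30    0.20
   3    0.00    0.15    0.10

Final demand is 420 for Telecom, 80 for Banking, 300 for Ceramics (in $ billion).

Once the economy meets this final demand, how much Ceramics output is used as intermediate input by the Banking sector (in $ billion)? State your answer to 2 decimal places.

z_32 = 68.59

I − A =
  [   0.55    -0.35     0.00]
  [  -0.15     0.70    -0.20]
  [   0.00    -0.15     0.90]
Cofactors of I−A, C_ij = (−1)^(i+j)·(minor ij) (rows/columns in the sector order above):
  C_11 = (0.70)(0.90) − (-0.20)(-0.15) = 0.6000
  C_12 = −[(-0.15)(0.90) − (-0.20)(0.00)] = 0.1350
  C_13 = (-0.15)(-0.15) − (0.70)(0.00) = 0.0225
  C_21 = −[(-0.35)(0.90) − (0.00)(-0.15)] = 0.3150
  C_22 = (0.55)(0.90) − (0.00)(0.00) = 0.4950
  C_23 = −[(0.55)(-0.15) − (-0.35)(0.00)] = 0.0825
  C_31 = (-0.35)(-0.20) − (0.00)(0.70) = 0.0700
  C_32 = −[(0.55)(-0.20) − (0.00)(-0.15)] = 0.1100
  C_33 = (0.55)(0.70) − (-0.35)(-0.15) = 0.3325
det(I−A) = Σ_j (I−A)_1j·C_1j = (0.55)(0.6000) + (-0.35)(0.1350) + (0.00)(0.0225) = 0.28275
adj(I−A) = Cᵀ =
  [ 0.6000   0.3150   0.0700]
  [ 0.1350   0.4950   0.1100]
  [ 0.0225   0.0825   0.3325]
(I − A)⁻¹ = adj(I−A) / det(I−A) ≈
  [   2.1220     1.1141     0.2476]
  [   0.4775     1.7507     0.3890]
  [   0.0796     0.2918     1.1760]
First solve x = (I − A)⁻¹ d = adj(I−A)·d / det(I−A); in particular x_2 = (0.1350·420 + 0.4950·80 + 0.1100·300) / 0.28275 = 129.30 / 0.28275 ≈ 457.2944.
Intermediate flow from 3 to 2: z_32 = a_32 · x_2 = 0.15 × 129.30 / 0.28275 = 19.395 / 0.28275 ≈ 68.59.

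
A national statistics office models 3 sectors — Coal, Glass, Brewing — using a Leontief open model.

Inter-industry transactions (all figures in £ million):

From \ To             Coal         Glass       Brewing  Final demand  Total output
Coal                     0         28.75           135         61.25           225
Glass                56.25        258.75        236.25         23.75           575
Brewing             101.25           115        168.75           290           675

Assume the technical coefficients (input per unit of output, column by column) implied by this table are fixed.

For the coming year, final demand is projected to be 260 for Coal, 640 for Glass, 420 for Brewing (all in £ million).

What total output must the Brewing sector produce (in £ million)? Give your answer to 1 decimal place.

x_3 = 1676.4

Technical coefficients a_ij = z_ij / X_j:
  a_11 = 0/225 = 0.00, a_21 = 56.25/225 = 0.25, a_31 = 101.25/225 = 0.45
  a_12 = 28.75/575 = 0.05, a_22 = 258.75/575 = 0.45, a_32 = 115/575 = 0.20
  a_13 = 135/675 = 0.20, a_23 = 236.25/675 = 0.35, a_33 = 168.75/675 = 0.25
I − A =
  [   1.00    -0.05    -0.20]
  [  -0.25     0.55    -0.35]
  [  -0.45    -0.20     0.75]
Cofactors of I−A, C_ij = (−1)^(i+j)·(minor ij) (rows/columns in the sector order above):
  C_11 = (0.55)(0.75) − (-0.35)(-0.20) = 0.3425
  C_12 = −[(-0.25)(0.75) − (-0.35)(-0.45)] = 0.3450
  C_13 = (-0.25)(-0.20) − (0.55)(-0.45) = 0.2975
  C_21 = −[(-0.05)(0.75) − (-0.20)(-0.20)] = 0.0775
  C_22 = (1.00)(0.75) − (-0.20)(-0.45) = 0.6600
  C_23 = −[(1.00)(-0.20) − (-0.05)(-0.45)] = 0.2225
  C_31 = (-0.05)(-0.35) − (-0.20)(0.55) = 0.1275
  C_32 = −[(1.00)(-0.35) − (-0.20)(-0.25)] = 0.4000
  C_33 = (1.00)(0.55) − (-0.05)(-0.25) = 0.5375
det(I−A) = Σ_j (I−A)_1j·C_1j = (1.00)(0.3425) + (-0.05)(0.3450) + (-0.20)(0.2975) = 0.26575
adj(I−A) = Cᵀ =
  [ 0.3425   0.0775   0.1275]
  [ 0.3450   0.6600   0.4000]
  [ 0.2975   0.2225   0.5375]
(I − A)⁻¹ = adj(I−A) / det(I−A) ≈
  [   1.2888     0.2916     0.4798]
  [   1.2982     2.4835     1.5052]
  [   1.1195     0.8373     2.0226]
x = (I − A)⁻¹ d = adj(I−A)·d / det(I−A), with det(I−A) = 0.26575:
  x_1 = (0.3425·260 + 0.0775·640 + 0.1275·420) / 0.26575 = 192.20 / 0.26575 ≈ 723.2
  x_2 = (0.3450·260 + 0.6600·640 + 0.4000·420) / 0.26575 = 680.10 / 0.26575 ≈ 2559.2
  x_3 = (0.2975·260 + 0.2225·640 + 0.5375·420) / 0.26575 = 445.50 / 0.26575 ≈ 1676.4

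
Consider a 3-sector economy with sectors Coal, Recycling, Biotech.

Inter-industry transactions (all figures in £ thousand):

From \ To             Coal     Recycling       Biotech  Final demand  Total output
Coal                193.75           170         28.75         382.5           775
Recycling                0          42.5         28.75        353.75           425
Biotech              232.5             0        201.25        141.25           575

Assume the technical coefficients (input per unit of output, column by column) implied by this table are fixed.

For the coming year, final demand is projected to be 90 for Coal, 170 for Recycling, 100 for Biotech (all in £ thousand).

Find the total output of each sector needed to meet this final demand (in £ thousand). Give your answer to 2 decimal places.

Technical coefficients a_ij = z_ij / X_j:
  a_11 = 193.75/775 = 0.25, a_21 = 0/775 = 0.00, a_31 = 232.5/775 = 0.30
  a_12 = 170/425 = 0.40, a_22 = 42.5/425 = 0.10, a_32 = 0/425 = 0.00
  a_13 = 28.75/575 = 0.05, a_23 = 28.75/575 = 0.05, a_33 = 201.25/575 = 0.35
I − A =
  [   0.75    -0.40    -0.05]
  [   0.00     0.90    -0.05]
  [  -0.30     0.00     0.65]
Cofactors of I−A, C_ij = (−1)^(i+j)·(minor ij) (rows/columns in the sector order above):
  C_11 = (0.90)(0.65) − (-0.05)(0.00) = 0.5850
  C_12 = −[(0.00)(0.65) − (-0.05)(-0.30)] = 0.0150
  C_13 = (0.00)(0.00) − (0.90)(-0.30) = 0.2700
  C_21 = −[(-0.40)(0.65) − (-0.05)(0.00)] = 0.2600
  C_22 = (0.75)(0.65) − (-0.05)(-0.30) = 0.4725
  C_23 = −[(0.75)(0.00) − (-0.40)(-0.30)] = 0.1200
  C_31 = (-0.40)(-0.05) − (-0.05)(0.90) = 0.0650
  C_32 = −[(0.75)(-0.05) − (-0.05)(0.00)] = 0.0375
  C_33 = (0.75)(0.90) − (-0.40)(0.00) = 0.6750
det(I−A) = Σ_j (I−A)_1j·C_1j = (0.75)(0.5850) + (-0.40)(0.0150) + (-0.05)(0.2700) = 0.41925
adj(I−A) = Cᵀ =
  [ 0.5850   0.2600   0.0650]
  [ 0.0150   0.4725   0.0375]
  [ 0.2700   0.1200   0.6750]
(I − A)⁻¹ = adj(I−A) / det(I−A) ≈
  [   1.3953     0.6202     0.1550]
  [   0.0358     1.1270     0.0894]
  [   0.6440     0.2862     1.6100]
x = (I − A)⁻¹ d = adj(I−A)·d / det(I−A), with det(I−A) = 0.41925:
  x_1 = (0.5850·90 + 0.2600·170 + 0.0650·100) / 0.41925 = 103.35 / 0.41925 ≈ 246.51
  x_2 = (0.0150·90 + 0.4725·170 + 0.0375·100) / 0.41925 = 85.425 / 0.41925 ≈ 203.76
  x_3 = (0.2700·90 + 0.1200·170 + 0.6750·100) / 0.41925 = 112.20 / 0.41925 ≈ 267.62

x_1 = 246.51, x_2 = 203.76, x_3 = 267.62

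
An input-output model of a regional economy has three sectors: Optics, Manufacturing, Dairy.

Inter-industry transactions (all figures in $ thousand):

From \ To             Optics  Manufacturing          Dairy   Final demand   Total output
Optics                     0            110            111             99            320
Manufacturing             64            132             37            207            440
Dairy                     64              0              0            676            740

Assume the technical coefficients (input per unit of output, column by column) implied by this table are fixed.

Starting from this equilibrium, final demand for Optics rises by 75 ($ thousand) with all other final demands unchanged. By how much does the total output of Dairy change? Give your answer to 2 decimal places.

Δx_3 = 16.76

Technical coefficients a_ij = z_ij / X_j:
  a_11 = 0/320 = 0.00, a_21 = 64/320 = 0.20, a_31 = 64/320 = 0.20
  a_12 = 110/440 = 0.25, a_22 = 132/440 = 0.30, a_32 = 0/440 = 0.00
  a_13 = 111/740 = 0.15, a_23 = 37/740 = 0.05, a_33 = 0/740 = 0.00
I − A =
  [   1.00    -0.25    -0.15]
  [  -0.20     0.70    -0.05]
  [  -0.20     0.00     1.00]
Cofactors of I−A, C_ij = (−1)^(i+j)·(minor ij) (rows/columns in the sector order above):
  C_11 = (0.70)(1.00) − (-0.05)(0.00) = 0.7000
  C_12 = −[(-0.20)(1.00) − (-0.05)(-0.20)] = 0.2100
  C_13 = (-0.20)(0.00) − (0.70)(-0.20) = 0.1400
  C_21 = −[(-0.25)(1.00) − (-0.15)(0.00)] = 0.2500
  C_22 = (1.00)(1.00) − (-0.15)(-0.20) = 0.9700
  C_23 = −[(1.00)(0.00) − (-0.25)(-0.20)] = 0.0500
  C_31 = (-0.25)(-0.05) − (-0.15)(0.70) = 0.1175
  C_32 = −[(1.00)(-0.05) − (-0.15)(-0.20)] = 0.0800
  C_33 = (1.00)(0.70) − (-0.25)(-0.20) = 0.6500
det(I−A) = Σ_j (I−A)_1j·C_1j = (1.00)(0.7000) + (-0.25)(0.2100) + (-0.15)(0.1400) = 0.6265
adj(I−A) = Cᵀ =
  [ 0.7000   0.2500   0.1175]
  [ 0.2100   0.9700   0.0800]
  [ 0.1400   0.0500   0.6500]
(I − A)⁻¹ = adj(I−A) / det(I−A) ≈
  [   1.1173     0.3990     0.1875]
  [   0.3352     1.5483     0.1277]
  [   0.2235     0.0798     1.0375]
Δx = (I − A)⁻¹ Δd with Δd having +75 in the Optics component and 0 elsewhere.
So Δx_3 = L_31 · (+75), where L_31 = adj(I−A)_31 / det(I−A) = 0.1400 / 0.6265.
Δx_3 = 0.1400 × (+75) / 0.6265 = 10.50 / 0.6265 ≈ 16.76.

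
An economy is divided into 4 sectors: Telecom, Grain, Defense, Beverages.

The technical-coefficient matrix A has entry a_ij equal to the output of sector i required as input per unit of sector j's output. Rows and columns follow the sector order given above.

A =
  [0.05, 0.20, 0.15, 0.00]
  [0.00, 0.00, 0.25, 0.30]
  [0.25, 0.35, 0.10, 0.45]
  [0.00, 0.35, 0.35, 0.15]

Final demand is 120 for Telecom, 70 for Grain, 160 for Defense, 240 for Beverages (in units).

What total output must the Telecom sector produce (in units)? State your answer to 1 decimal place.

I − A =
  [   0.95    -0.20    -0.15     0.00]
  [   0.00     1.00    -0.25    -0.30]
  [  -0.25    -0.35     0.90    -0.45]
  [   0.00    -0.35    -0.35     0.85]
Compute the cofactors C_ij = (−1)^(i+j)·(3×3 minor ij) of I−A; the adjugate is their transpose:
adj(I−A) = Cᵀ =
  [ 0.362500   0.189750   0.175250   0.159750]
  [ 0.079375   0.545250   0.301625   0.352125]
  [ 0.186250   0.474750   0.707750   0.542250]
  [ 0.109375   0.420000   0.415625   0.721875]
det(I−A) = Σ_j (I−A)_1j·C_1j = (0.95)(0.362500) + (-0.20)(0.079375) + (-0.15)(0.186250) + (0.00)(0.109375) = 0.3005625
(I − A)⁻¹ = adj(I−A) / det(I−A) ≈
  [   1.2061     0.6313     0.5831     0.5315]
  [   0.2641     1.8141     1.0035     1.1716]
  [   0.6197     1.5795     2.3548     1.8041]
  [   0.3639     1.3974     1.3828     2.4017]
x = (I − A)⁻¹ d = adj(I−A)·d / det(I−A), with det(I−A) = 0.3005625:
  x_1 = (0.362500·120 + 0.189750·70 + 0.175250·160 + 0.159750·240) / 0.3005625 = 123.1625 / 0.3005625 ≈ 409.8
  x_2 = (0.079375·120 + 0.545250·70 + 0.301625·160 + 0.352125·240) / 0.3005625 = 180.4625 / 0.3005625 ≈ 600.4
  x_3 = (0.186250·120 + 0.474750·70 + 0.707750·160 + 0.542250·240) / 0.3005625 = 298.9625 / 0.3005625 ≈ 994.7
  x_4 = (0.109375·120 + 0.420000·70 + 0.415625·160 + 0.721875·240) / 0.3005625 = 282.275 / 0.3005625 ≈ 939.2

x_1 = 409.8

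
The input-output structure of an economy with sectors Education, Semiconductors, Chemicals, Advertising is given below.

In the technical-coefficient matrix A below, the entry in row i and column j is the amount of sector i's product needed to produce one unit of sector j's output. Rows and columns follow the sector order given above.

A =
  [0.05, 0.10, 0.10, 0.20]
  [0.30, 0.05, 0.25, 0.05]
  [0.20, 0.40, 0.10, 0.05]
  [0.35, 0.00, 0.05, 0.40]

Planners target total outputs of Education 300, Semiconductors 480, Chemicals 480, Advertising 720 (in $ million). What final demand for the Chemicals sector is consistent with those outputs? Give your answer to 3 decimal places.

I − A =
  [   0.95    -0.10    -0.10    -0.20]
  [  -0.30     0.95    -0.25    -0.05]
  [  -0.20    -0.40     0.90    -0.05]
  [  -0.35     0.00    -0.05     0.60]
d = (I − A) x:
  d_1 = (+0.95)·300 + (-0.10)·480 + (-0.10)·480 + (-0.20)·720 = 45.000
  d_2 = (-0.30)·300 + (+0.95)·480 + (-0.25)·480 + (-0.05)·720 = 210.000
  d_3 = (-0.20)·300 + (-0.40)·480 + (+0.90)·480 + (-0.05)·720 = 144.000
  d_4 = (-0.35)·300 + (+0.00)·480 + (-0.05)·480 + (+0.60)·720 = 303.000

d_3 = 144.000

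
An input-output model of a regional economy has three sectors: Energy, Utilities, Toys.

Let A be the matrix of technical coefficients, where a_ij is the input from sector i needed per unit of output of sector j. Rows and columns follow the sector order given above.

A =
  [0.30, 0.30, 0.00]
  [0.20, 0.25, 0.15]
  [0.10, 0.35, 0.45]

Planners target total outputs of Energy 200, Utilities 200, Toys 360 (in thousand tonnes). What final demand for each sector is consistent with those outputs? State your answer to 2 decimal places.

d_E = 80.00, d_U = 56.00, d_T = 108.00

I − A =
  [   0.70    -0.30     0.00]
  [  -0.20     0.75    -0.15]
  [  -0.10    -0.35     0.55]
d = (I − A) x:
  d_E = (+0.70)·200 + (-0.30)·200 + (+0.00)·360 = 80.00
  d_U = (-0.20)·200 + (+0.75)·200 + (-0.15)·360 = 56.00
  d_T = (-0.10)·200 + (-0.35)·200 + (+0.55)·360 = 108.00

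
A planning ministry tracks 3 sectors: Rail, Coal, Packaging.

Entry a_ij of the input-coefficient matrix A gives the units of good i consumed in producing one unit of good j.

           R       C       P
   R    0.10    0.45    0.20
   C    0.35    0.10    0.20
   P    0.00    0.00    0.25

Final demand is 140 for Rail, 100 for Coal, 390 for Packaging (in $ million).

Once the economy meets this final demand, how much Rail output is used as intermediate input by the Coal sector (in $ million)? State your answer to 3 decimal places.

z_RC = 185.517

I − A =
  [   0.90    -0.45    -0.20]
  [  -0.35     0.90    -0.20]
  [   0.00     0.00     0.75]
Cofactors of I−A, C_ij = (−1)^(i+j)·(minor ij) (rows/columns in the sector order above):
  C_11 = (0.90)(0.75) − (-0.20)(0.00) = 0.6750
  C_12 = −[(-0.35)(0.75) − (-0.20)(0.00)] = 0.2625
  C_13 = (-0.35)(0.00) − (0.90)(0.00) = 0.0000
  C_21 = −[(-0.45)(0.75) − (-0.20)(0.00)] = 0.3375
  C_22 = (0.90)(0.75) − (-0.20)(0.00) = 0.6750
  C_23 = −[(0.90)(0.00) − (-0.45)(0.00)] = 0.0000
  C_31 = (-0.45)(-0.20) − (-0.20)(0.90) = 0.2700
  C_32 = −[(0.90)(-0.20) − (-0.20)(-0.35)] = 0.2500
  C_33 = (0.90)(0.90) − (-0.45)(-0.35) = 0.6525
det(I−A) = Σ_j (I−A)_1j·C_1j = (0.90)(0.6750) + (-0.45)(0.2625) + (-0.20)(0.0000) = 0.489375
adj(I−A) = Cᵀ =
  [ 0.6750   0.3375   0.2700]
  [ 0.2625   0.6750   0.2500]
  [ 0.0000   0.0000   0.6525]
(I − A)⁻¹ = adj(I−A) / det(I−A) ≈
  [   1.3793     0.6897     0.5517]
  [   0.5364     1.3793     0.5109]
  [   0.0000     0.0000     1.3333]
First solve x = (I − A)⁻¹ d = adj(I−A)·d / det(I−A); in particular x_C = (0.2625·140 + 0.6750·100 + 0.2500·390) / 0.489375 = 201.75 / 0.489375 ≈ 412.26054.
Intermediate flow from R to C: z_RC = a_RC · x_C = 0.45 × 201.75 / 0.489375 = 90.7875 / 0.489375 ≈ 185.517.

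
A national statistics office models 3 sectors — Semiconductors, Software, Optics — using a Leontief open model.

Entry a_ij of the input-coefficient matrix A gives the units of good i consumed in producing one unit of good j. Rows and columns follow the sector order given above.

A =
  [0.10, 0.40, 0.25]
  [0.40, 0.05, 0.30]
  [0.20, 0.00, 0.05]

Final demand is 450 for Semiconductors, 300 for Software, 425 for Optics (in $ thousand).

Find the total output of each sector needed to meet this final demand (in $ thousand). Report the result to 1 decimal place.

I − A =
  [   0.90    -0.40    -0.25]
  [  -0.40     0.95    -0.30]
  [  -0.20     0.00     0.95]
Cofactors of I−A, C_ij = (−1)^(i+j)·(minor ij) (rows/columns in the sector order above):
  C_11 = (0.95)(0.95) − (-0.30)(0.00) = 0.9025
  C_12 = −[(-0.40)(0.95) − (-0.30)(-0.20)] = 0.4400
  C_13 = (-0.40)(0.00) − (0.95)(-0.20) = 0.1900
  C_21 = −[(-0.40)(0.95) − (-0.25)(0.00)] = 0.3800
  C_22 = (0.90)(0.95) − (-0.25)(-0.20) = 0.8050
  C_23 = −[(0.90)(0.00) − (-0.40)(-0.20)] = 0.0800
  C_31 = (-0.40)(-0.30) − (-0.25)(0.95) = 0.3575
  C_32 = −[(0.90)(-0.30) − (-0.25)(-0.40)] = 0.3700
  C_33 = (0.90)(0.95) − (-0.40)(-0.40) = 0.6950
det(I−A) = Σ_j (I−A)_1j·C_1j = (0.90)(0.9025) + (-0.40)(0.4400) + (-0.25)(0.1900) = 0.58875
adj(I−A) = Cᵀ =
  [ 0.9025   0.3800   0.3575]
  [ 0.4400   0.8050   0.3700]
  [ 0.1900   0.0800   0.6950]
(I − A)⁻¹ = adj(I−A) / det(I−A) ≈
  [   1.5329     0.6454     0.6072]
  [   0.7473     1.3673     0.6285]
  [   0.3227     0.1359     1.1805]
x = (I − A)⁻¹ d = adj(I−A)·d / det(I−A), with det(I−A) = 0.58875:
  x_1 = (0.9025·450 + 0.3800·300 + 0.3575·425) / 0.58875 = 672.0625 / 0.58875 ≈ 1141.5
  x_2 = (0.4400·450 + 0.8050·300 + 0.3700·425) / 0.58875 = 596.75 / 0.58875 ≈ 1013.6
  x_3 = (0.1900·450 + 0.0800·300 + 0.6950·425) / 0.58875 = 404.875 / 0.58875 ≈ 687.7

x_1 = 1141.5, x_2 = 1013.6, x_3 = 687.7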